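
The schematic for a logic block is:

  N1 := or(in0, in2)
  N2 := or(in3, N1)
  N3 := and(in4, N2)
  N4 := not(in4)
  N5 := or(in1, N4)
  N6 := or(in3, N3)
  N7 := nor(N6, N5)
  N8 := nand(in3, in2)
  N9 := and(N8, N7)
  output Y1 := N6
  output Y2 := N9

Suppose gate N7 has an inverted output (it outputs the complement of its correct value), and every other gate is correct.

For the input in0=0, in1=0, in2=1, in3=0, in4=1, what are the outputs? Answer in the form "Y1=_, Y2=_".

Propagate with N7 forced: N1=1, N2=1, N3=1, N4=0, N5=0, N6=1, N7=1 [inverted output], N8=1, N9=1.
So the outputs are Y1=1, Y2=1. (Without the fault they would be Y1=1, Y2=0.)

Y1=1, Y2=1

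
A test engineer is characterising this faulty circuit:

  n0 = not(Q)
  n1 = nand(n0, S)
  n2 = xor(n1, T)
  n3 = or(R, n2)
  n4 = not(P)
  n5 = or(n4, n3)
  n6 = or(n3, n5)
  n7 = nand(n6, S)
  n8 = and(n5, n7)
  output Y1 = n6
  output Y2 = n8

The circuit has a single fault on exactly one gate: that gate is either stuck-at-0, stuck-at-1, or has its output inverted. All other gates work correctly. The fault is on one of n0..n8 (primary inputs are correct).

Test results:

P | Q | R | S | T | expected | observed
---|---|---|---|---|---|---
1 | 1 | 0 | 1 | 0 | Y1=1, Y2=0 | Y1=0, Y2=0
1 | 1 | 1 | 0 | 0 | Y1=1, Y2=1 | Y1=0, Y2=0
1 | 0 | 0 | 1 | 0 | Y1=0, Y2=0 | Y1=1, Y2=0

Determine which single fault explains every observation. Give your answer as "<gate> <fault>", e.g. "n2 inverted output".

Fault-free values for test 1 (P=1, Q=1, R=0, S=1, T=0): n0=0, n1=1, n2=1, n3=1, n4=0, n5=1, n6=1, n7=0, n8=0, giving Y1=1, Y2=0. Observed Y1=0, Y2=0.
Test 1: faults giving observed Y1=0, Y2=0 are {n0 stuck-at-1, n0 inverted output, n1 stuck-at-0, n1 inverted output, n2 stuck-at-0, n2 inverted output, n3 stuck-at-0, n3 inverted output}.
Test 2 (P=1, Q=1, R=1, S=0, T=0): fault-free n0=0, n1=1, n2=1, n3=1, n4=0, n5=1, n6=1, n7=1, n8=1 → Y1=1, Y2=1; observed Y1=0, Y2=0. Eliminates n0 stuck-at-1, n0 inverted output, n1 stuck-at-0, n1 inverted output, n2 stuck-at-0, n2 inverted output.
Test 3 (P=1, Q=0, R=0, S=1, T=0): fault-free n0=1, n1=0, n2=0, n3=0, n4=0, n5=0, n6=0, n7=1, n8=0 → Y1=0, Y2=0; observed Y1=1, Y2=0. Eliminates n3 stuck-at-0.
Only n3 inverted output is consistent with every test.

n3 inverted output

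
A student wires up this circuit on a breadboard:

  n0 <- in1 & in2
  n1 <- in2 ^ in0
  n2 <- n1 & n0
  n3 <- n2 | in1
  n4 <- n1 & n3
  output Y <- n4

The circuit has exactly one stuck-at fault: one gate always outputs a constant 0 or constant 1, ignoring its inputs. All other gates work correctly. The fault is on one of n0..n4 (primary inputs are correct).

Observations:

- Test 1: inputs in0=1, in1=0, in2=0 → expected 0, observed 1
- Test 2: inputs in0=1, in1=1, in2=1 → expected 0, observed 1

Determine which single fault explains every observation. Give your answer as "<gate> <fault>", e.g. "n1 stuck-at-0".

Fault-free values for test 1 (in0=1, in1=0, in2=0): n0=0, n1=1, n2=0, n3=0, n4=0, giving Y=0. Observed 1.
Test 1: faults giving observed 1 are {n0 stuck-at-1, n2 stuck-at-1, n3 stuck-at-1, n4 stuck-at-1}.
Test 2 (in0=1, in1=1, in2=1): fault-free n0=1, n1=0, n2=0, n3=1, n4=0 → 0; observed 1. Eliminates n0 stuck-at-1, n2 stuck-at-1, n3 stuck-at-1.
Only n4 stuck-at-1 is consistent with every test.

n4 stuck-at-1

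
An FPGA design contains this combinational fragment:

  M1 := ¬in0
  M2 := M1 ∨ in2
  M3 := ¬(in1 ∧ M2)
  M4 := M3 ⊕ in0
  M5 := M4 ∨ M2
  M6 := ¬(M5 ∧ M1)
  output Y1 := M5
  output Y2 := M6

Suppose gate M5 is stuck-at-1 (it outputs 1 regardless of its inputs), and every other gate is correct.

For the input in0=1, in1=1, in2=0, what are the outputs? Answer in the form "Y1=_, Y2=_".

Propagate with M5 forced: M1=0, M2=0, M3=1, M4=0, M5=1 [stuck-at-1], M6=1.
So the outputs are Y1=1, Y2=1. (Without the fault they would be Y1=0, Y2=1.)

Y1=1, Y2=1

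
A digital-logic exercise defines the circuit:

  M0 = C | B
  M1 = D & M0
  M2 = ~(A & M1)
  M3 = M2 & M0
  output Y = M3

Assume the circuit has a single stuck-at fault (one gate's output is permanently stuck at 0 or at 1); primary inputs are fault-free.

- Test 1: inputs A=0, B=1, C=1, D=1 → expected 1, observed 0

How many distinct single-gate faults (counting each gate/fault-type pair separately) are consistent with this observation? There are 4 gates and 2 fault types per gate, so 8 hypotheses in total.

Fault-free: M0=1, M1=1, M2=1, M3=1 → 1. Observed 0.
  M0 stuck-at-0: output 0 ✓
  M0 stuck-at-1: output 1 ✗
  M1 stuck-at-0: output 1 ✗
  M1 stuck-at-1: output 1 ✗
  M2 stuck-at-0: output 0 ✓
  M2 stuck-at-1: output 1 ✗
  M3 stuck-at-0: output 0 ✓
  M3 stuck-at-1: output 1 ✗
Consistent faults: {M0 stuck-at-0, M2 stuck-at-0, M3 stuck-at-0} — 3 in all.

3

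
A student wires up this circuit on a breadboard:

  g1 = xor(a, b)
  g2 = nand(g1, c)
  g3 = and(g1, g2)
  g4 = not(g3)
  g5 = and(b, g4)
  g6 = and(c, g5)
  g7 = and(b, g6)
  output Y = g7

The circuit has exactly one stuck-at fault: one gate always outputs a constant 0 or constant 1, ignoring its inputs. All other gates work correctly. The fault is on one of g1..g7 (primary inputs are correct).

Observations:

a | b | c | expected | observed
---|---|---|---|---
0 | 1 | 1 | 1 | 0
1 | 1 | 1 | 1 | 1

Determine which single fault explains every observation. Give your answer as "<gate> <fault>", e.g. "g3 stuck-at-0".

Fault-free values for test 1 (a=0, b=1, c=1): g1=1, g2=0, g3=0, g4=1, g5=1, g6=1, g7=1, giving Y=1. Observed 0.
Test 1: faults giving observed 0 are {g2 stuck-at-1, g3 stuck-at-1, g4 stuck-at-0, g5 stuck-at-0, g6 stuck-at-0, g7 stuck-at-0}.
Test 2 (a=1, b=1, c=1): fault-free g1=0, g2=1, g3=0, g4=1, g5=1, g6=1, g7=1 → 1; observed 1. Eliminates g3 stuck-at-1, g4 stuck-at-0, g5 stuck-at-0, g6 stuck-at-0, g7 stuck-at-0.
Only g2 stuck-at-1 is consistent with every test.

g2 stuck-at-1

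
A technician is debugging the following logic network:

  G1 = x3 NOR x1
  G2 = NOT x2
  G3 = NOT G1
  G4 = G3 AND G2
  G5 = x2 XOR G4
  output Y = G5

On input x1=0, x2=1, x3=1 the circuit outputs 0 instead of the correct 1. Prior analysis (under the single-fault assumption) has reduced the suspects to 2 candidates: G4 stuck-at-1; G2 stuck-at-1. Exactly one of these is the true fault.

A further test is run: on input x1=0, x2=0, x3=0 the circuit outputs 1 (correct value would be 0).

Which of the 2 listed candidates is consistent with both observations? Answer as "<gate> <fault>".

G4 stuck-at-1

Evaluate each candidate on input x1=0, x2=0, x3=0:
  G4 stuck-at-1: G1=1, G2=1, G3=0, G4=1 [stuck-at-1], G5=1 → 1 — matches
  G2 stuck-at-1: G1=1, G2=1 [stuck-at-1], G3=0, G4=0, G5=0 → 0 — eliminated
Only G4 stuck-at-1 reproduces the observed 1.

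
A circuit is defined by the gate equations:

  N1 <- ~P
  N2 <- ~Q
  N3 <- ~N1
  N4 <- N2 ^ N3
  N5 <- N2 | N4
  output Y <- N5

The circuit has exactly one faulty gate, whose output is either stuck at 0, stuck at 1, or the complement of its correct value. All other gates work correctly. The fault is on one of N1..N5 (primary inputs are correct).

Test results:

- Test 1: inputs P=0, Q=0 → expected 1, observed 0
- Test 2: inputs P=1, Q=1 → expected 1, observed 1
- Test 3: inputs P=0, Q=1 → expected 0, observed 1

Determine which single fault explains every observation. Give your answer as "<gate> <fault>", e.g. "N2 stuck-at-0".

N2 inverted output

Fault-free values for test 1 (P=0, Q=0): N1=1, N2=1, N3=0, N4=1, N5=1, giving Y=1. Observed 0.
Test 1: faults giving observed 0 are {N2 stuck-at-0, N2 inverted output, N5 stuck-at-0, N5 inverted output}.
Test 2 (P=1, Q=1): fault-free N1=0, N2=0, N3=1, N4=1, N5=1 → 1; observed 1. Eliminates N5 stuck-at-0, N5 inverted output.
Test 3 (P=0, Q=1): fault-free N1=1, N2=0, N3=0, N4=0, N5=0 → 0; observed 1. Eliminates N2 stuck-at-0.
Only N2 inverted output is consistent with every test.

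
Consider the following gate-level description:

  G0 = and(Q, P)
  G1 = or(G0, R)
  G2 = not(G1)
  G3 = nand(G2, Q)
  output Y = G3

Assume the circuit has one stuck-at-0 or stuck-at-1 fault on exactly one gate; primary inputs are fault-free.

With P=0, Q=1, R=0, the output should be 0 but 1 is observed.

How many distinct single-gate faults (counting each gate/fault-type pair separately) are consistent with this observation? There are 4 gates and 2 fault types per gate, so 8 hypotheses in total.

4

Fault-free: G0=0, G1=0, G2=1, G3=0 → 0. Observed 1.
  G0 stuck-at-0: output 0 ✗
  G0 stuck-at-1: output 1 ✓
  G1 stuck-at-0: output 0 ✗
  G1 stuck-at-1: output 1 ✓
  G2 stuck-at-0: output 1 ✓
  G2 stuck-at-1: output 0 ✗
  G3 stuck-at-0: output 0 ✗
  G3 stuck-at-1: output 1 ✓
Consistent faults: {G0 stuck-at-1, G1 stuck-at-1, G2 stuck-at-0, G3 stuck-at-1} — 4 in all.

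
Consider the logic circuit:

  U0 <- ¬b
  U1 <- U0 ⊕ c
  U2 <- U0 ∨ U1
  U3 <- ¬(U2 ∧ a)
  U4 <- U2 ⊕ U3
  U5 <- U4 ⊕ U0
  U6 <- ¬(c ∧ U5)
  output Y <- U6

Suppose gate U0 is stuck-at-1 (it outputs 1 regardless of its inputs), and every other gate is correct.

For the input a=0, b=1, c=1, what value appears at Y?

0

Propagate with U0 forced: U0=1 [stuck-at-1], U1=0, U2=1, U3=1, U4=0, U5=1, U6=0.
So Y = 0. (Without the fault it would be 1.)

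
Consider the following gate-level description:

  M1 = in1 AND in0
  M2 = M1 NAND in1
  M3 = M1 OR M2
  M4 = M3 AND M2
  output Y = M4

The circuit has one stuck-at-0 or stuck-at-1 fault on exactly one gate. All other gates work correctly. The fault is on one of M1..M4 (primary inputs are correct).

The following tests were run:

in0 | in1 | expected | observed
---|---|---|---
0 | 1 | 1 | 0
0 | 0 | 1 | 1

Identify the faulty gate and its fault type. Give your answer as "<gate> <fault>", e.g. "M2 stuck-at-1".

M1 stuck-at-1

Fault-free values for test 1 (in0=0, in1=1): M1=0, M2=1, M3=1, M4=1, giving Y=1. Observed 0.
Test 1: faults giving observed 0 are {M1 stuck-at-1, M2 stuck-at-0, M3 stuck-at-0, M4 stuck-at-0}.
Test 2 (in0=0, in1=0): fault-free M1=0, M2=1, M3=1, M4=1 → 1; observed 1. Eliminates M2 stuck-at-0, M3 stuck-at-0, M4 stuck-at-0.
Only M1 stuck-at-1 is consistent with every test.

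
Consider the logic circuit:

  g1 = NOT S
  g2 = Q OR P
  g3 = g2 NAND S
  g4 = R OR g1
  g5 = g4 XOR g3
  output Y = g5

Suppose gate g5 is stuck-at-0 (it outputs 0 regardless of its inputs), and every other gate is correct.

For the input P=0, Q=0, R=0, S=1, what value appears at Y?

Propagate with g5 forced: g1=0, g2=0, g3=1, g4=0, g5=0 [stuck-at-0].
So Y = 0. (Without the fault it would be 1.)

0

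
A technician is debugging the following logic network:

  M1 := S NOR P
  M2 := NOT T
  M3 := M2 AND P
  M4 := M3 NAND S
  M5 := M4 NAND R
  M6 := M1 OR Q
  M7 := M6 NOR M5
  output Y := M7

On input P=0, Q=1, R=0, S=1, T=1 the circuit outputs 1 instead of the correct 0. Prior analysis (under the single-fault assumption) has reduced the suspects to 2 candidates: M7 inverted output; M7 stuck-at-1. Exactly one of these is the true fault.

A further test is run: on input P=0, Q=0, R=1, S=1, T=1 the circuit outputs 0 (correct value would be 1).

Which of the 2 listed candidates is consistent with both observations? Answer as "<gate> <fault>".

Evaluate each candidate on input P=0, Q=0, R=1, S=1, T=1:
  M7 inverted output: M1=0, M2=0, M3=0, M4=1, M5=0, M6=0, M7=0 [inverted output] → 0 — matches
  M7 stuck-at-1: M1=0, M2=0, M3=0, M4=1, M5=0, M6=0, M7=1 [stuck-at-1] → 1 — eliminated
Only M7 inverted output reproduces the observed 0.

M7 inverted output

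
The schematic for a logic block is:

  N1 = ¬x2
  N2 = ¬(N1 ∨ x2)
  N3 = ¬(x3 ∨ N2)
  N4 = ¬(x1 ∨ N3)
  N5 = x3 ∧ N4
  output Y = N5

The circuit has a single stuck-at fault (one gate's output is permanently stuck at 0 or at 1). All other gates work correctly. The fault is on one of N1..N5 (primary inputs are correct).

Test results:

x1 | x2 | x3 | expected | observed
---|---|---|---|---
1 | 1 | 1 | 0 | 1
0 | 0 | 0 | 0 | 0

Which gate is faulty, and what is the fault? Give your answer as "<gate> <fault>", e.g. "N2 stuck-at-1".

N4 stuck-at-1

Fault-free values for test 1 (x1=1, x2=1, x3=1): N1=0, N2=0, N3=0, N4=0, N5=0, giving Y=0. Observed 1.
Test 1: faults giving observed 1 are {N4 stuck-at-1, N5 stuck-at-1}.
Test 2 (x1=0, x2=0, x3=0): fault-free N1=1, N2=0, N3=1, N4=0, N5=0 → 0; observed 0. Eliminates N5 stuck-at-1.
Only N4 stuck-at-1 is consistent with every test.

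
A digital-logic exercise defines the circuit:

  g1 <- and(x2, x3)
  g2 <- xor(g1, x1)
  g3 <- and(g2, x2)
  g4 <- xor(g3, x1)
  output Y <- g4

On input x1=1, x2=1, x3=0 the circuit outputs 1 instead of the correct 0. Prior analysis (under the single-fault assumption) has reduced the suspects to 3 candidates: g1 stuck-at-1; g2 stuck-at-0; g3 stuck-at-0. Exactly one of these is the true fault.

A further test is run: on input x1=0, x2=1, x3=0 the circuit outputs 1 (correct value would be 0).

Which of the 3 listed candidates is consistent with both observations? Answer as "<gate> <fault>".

g1 stuck-at-1

Evaluate each candidate on input x1=0, x2=1, x3=0:
  g1 stuck-at-1: g1=1 [stuck-at-1], g2=1, g3=1, g4=1 → 1 — matches
  g2 stuck-at-0: g1=0, g2=0 [stuck-at-0], g3=0, g4=0 → 0 — eliminated
  g3 stuck-at-0: g1=0, g2=0, g3=0 [stuck-at-0], g4=0 → 0 — eliminated
Only g1 stuck-at-1 reproduces the observed 1.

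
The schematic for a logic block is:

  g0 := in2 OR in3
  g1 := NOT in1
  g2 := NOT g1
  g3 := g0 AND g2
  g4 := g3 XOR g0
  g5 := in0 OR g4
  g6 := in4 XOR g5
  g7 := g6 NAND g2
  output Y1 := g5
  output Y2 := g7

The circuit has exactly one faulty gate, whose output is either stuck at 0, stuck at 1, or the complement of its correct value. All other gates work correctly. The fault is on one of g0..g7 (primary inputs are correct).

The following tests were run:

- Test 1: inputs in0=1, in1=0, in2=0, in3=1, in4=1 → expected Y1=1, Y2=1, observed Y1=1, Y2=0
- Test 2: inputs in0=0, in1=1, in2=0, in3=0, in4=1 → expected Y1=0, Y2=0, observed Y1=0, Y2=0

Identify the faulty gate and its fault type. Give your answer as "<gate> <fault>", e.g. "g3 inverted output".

Fault-free values for test 1 (in0=1, in1=0, in2=0, in3=1, in4=1): g0=1, g1=1, g2=0, g3=0, g4=1, g5=1, g6=0, g7=1, giving Y1=1, Y2=1. Observed Y1=1, Y2=0.
Test 1: faults giving observed Y1=1, Y2=0 are {g7 stuck-at-0, g7 inverted output}.
Test 2 (in0=0, in1=1, in2=0, in3=0, in4=1): fault-free g0=0, g1=0, g2=1, g3=0, g4=0, g5=0, g6=1, g7=0 → Y1=0, Y2=0; observed Y1=0, Y2=0. Eliminates g7 inverted output.
Only g7 stuck-at-0 is consistent with every test.

g7 stuck-at-0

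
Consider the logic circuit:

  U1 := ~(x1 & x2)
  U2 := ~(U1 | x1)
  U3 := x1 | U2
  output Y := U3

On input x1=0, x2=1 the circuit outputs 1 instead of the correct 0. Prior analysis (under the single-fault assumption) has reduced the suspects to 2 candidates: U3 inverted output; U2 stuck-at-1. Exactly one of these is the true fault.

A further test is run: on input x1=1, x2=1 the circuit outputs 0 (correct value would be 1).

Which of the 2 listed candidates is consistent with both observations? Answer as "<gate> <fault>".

U3 inverted output

Evaluate each candidate on input x1=1, x2=1:
  U3 inverted output: U1=0, U2=0, U3=0 [inverted output] → 0 — matches
  U2 stuck-at-1: U1=0, U2=1 [stuck-at-1], U3=1 → 1 — eliminated
Only U3 inverted output reproduces the observed 0.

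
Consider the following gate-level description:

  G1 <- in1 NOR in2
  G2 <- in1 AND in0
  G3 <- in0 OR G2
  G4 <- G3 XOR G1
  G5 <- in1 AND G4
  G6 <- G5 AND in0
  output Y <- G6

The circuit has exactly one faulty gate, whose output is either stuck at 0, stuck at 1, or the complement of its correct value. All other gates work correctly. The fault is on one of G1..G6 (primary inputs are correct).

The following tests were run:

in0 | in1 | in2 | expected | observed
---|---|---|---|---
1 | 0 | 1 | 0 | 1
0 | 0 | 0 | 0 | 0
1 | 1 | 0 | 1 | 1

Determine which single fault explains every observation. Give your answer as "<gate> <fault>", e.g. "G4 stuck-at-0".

Fault-free values for test 1 (in0=1, in1=0, in2=1): G1=0, G2=0, G3=1, G4=1, G5=0, G6=0, giving Y=0. Observed 1.
Test 1: faults giving observed 1 are {G5 stuck-at-1, G5 inverted output, G6 stuck-at-1, G6 inverted output}.
Test 2 (in0=0, in1=0, in2=0): fault-free G1=1, G2=0, G3=0, G4=1, G5=0, G6=0 → 0; observed 0. Eliminates G6 stuck-at-1, G6 inverted output.
Test 3 (in0=1, in1=1, in2=0): fault-free G1=0, G2=1, G3=1, G4=1, G5=1, G6=1 → 1; observed 1. Eliminates G5 inverted output.
Only G5 stuck-at-1 is consistent with every test.

G5 stuck-at-1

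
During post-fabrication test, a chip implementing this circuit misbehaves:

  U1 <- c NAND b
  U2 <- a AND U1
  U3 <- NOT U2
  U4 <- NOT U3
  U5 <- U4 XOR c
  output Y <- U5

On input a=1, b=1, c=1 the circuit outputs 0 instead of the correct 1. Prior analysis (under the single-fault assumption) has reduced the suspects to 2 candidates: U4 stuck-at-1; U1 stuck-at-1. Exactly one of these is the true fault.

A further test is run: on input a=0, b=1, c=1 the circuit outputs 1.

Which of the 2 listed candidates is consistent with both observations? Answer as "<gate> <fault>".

U1 stuck-at-1

Evaluate each candidate on input a=0, b=1, c=1:
  U4 stuck-at-1: U1=0, U2=0, U3=1, U4=1 [stuck-at-1], U5=0 → 0 — eliminated
  U1 stuck-at-1: U1=1 [stuck-at-1], U2=0, U3=1, U4=0, U5=1 → 1 — matches
Only U1 stuck-at-1 reproduces the observed 1.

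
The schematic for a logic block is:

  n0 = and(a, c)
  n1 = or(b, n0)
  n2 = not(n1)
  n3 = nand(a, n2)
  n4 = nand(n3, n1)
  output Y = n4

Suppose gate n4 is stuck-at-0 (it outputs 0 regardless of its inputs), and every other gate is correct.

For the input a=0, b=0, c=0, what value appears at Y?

Propagate with n4 forced: n0=0, n1=0, n2=1, n3=1, n4=0 [stuck-at-0].
So Y = 0. (Without the fault it would be 1.)

0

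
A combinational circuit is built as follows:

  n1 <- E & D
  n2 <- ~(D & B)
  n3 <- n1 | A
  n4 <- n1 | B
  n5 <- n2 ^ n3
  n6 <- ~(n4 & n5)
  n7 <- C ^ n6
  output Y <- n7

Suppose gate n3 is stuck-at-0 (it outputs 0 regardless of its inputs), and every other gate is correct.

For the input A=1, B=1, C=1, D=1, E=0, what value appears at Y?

0

Propagate with n3 forced: n1=0, n2=0, n3=0 [stuck-at-0], n4=1, n5=0, n6=1, n7=0.
So Y = 0. (Without the fault it would be 1.)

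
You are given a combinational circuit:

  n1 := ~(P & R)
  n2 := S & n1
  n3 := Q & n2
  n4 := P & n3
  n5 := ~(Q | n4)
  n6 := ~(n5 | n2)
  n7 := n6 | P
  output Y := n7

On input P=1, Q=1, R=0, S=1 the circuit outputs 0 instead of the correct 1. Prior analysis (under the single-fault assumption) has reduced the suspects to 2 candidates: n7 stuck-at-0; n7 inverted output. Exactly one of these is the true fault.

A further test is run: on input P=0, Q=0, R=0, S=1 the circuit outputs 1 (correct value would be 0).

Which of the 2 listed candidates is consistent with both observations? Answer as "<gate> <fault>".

Evaluate each candidate on input P=0, Q=0, R=0, S=1:
  n7 stuck-at-0: n1=1, n2=1, n3=0, n4=0, n5=1, n6=0, n7=0 [stuck-at-0] → 0 — eliminated
  n7 inverted output: n1=1, n2=1, n3=0, n4=0, n5=1, n6=0, n7=1 [inverted output] → 1 — matches
Only n7 inverted output reproduces the observed 1.

n7 inverted output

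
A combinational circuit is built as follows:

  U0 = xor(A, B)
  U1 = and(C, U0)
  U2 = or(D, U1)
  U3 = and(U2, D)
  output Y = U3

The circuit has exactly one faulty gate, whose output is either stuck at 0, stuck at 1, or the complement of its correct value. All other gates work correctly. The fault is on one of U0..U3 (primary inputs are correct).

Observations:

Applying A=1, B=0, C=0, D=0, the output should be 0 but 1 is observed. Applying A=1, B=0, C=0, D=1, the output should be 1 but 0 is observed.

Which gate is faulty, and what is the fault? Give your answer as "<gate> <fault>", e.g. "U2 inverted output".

Fault-free values for test 1 (A=1, B=0, C=0, D=0): U0=1, U1=0, U2=0, U3=0, giving Y=0. Observed 1.
Test 1: faults giving observed 1 are {U3 stuck-at-1, U3 inverted output}.
Test 2 (A=1, B=0, C=0, D=1): fault-free U0=1, U1=0, U2=1, U3=1 → 1; observed 0. Eliminates U3 stuck-at-1.
Only U3 inverted output is consistent with every test.

U3 inverted output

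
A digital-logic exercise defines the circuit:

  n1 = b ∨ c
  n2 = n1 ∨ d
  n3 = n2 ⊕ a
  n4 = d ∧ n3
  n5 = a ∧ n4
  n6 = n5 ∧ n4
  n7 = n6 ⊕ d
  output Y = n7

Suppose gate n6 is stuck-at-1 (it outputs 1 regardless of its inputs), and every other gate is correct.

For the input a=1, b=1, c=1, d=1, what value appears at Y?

Propagate with n6 forced: n1=1, n2=1, n3=0, n4=0, n5=0, n6=1 [stuck-at-1], n7=0.
So Y = 0. (Without the fault it would be 1.)

0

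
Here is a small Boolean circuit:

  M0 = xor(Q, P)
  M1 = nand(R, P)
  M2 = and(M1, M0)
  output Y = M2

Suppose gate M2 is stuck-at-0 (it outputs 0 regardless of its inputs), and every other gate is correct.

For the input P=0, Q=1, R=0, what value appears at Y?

0

Propagate with M2 forced: M0=1, M1=1, M2=0 [stuck-at-0].
So Y = 0. (Without the fault it would be 1.)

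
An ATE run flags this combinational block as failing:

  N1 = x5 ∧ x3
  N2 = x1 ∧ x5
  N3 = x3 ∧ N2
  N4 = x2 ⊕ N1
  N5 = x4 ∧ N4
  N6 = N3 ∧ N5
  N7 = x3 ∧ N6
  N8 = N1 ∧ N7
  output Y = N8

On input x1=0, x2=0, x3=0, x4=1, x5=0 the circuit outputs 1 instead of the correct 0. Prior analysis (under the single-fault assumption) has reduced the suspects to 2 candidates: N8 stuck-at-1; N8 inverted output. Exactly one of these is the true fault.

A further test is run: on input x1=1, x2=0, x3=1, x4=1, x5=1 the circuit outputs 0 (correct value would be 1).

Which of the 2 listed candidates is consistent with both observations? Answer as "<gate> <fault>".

N8 inverted output

Evaluate each candidate on input x1=1, x2=0, x3=1, x4=1, x5=1:
  N8 stuck-at-1: N1=1, N2=1, N3=1, N4=1, N5=1, N6=1, N7=1, N8=1 [stuck-at-1] → 1 — eliminated
  N8 inverted output: N1=1, N2=1, N3=1, N4=1, N5=1, N6=1, N7=1, N8=0 [inverted output] → 0 — matches
Only N8 inverted output reproduces the observed 0.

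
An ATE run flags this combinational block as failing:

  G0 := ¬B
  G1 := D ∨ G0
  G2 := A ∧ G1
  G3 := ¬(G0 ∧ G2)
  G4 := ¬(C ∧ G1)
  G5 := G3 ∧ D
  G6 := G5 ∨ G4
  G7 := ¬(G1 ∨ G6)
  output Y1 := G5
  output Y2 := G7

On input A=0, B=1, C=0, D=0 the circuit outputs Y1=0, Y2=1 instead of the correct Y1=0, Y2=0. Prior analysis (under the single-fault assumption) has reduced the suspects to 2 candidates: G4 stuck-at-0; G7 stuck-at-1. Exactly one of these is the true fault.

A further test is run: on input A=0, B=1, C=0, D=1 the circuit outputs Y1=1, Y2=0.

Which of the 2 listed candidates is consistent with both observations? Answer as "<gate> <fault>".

G4 stuck-at-0

Evaluate each candidate on input A=0, B=1, C=0, D=1:
  G4 stuck-at-0: G0=0, G1=1, G2=0, G3=1, G4=0 [stuck-at-0], G5=1, G6=1, G7=0 → Y1=1, Y2=0 — matches
  G7 stuck-at-1: G0=0, G1=1, G2=0, G3=1, G4=1, G5=1, G6=1, G7=1 [stuck-at-1] → Y1=1, Y2=1 — eliminated
Only G4 stuck-at-0 reproduces the observed Y1=1, Y2=0.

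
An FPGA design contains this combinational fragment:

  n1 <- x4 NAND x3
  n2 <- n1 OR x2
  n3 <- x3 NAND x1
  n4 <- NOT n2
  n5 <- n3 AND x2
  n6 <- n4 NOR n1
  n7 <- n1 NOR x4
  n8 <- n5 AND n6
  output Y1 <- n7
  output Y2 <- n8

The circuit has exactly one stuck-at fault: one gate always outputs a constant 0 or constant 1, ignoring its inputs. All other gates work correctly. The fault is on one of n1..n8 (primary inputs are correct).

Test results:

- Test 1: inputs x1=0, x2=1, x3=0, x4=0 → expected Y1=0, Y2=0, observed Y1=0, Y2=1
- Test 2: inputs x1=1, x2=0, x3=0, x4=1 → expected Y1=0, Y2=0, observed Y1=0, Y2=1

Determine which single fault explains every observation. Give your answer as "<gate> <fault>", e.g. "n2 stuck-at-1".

Fault-free values for test 1 (x1=0, x2=1, x3=0, x4=0): n1=1, n2=1, n3=1, n4=0, n5=1, n6=0, n7=0, n8=0, giving Y1=0, Y2=0. Observed Y1=0, Y2=1.
Test 1: faults giving observed Y1=0, Y2=1 are {n6 stuck-at-1, n8 stuck-at-1}.
Test 2 (x1=1, x2=0, x3=0, x4=1): fault-free n1=1, n2=1, n3=1, n4=0, n5=0, n6=0, n7=0, n8=0 → Y1=0, Y2=0; observed Y1=0, Y2=1. Eliminates n6 stuck-at-1.
Only n8 stuck-at-1 is consistent with every test.

n8 stuck-at-1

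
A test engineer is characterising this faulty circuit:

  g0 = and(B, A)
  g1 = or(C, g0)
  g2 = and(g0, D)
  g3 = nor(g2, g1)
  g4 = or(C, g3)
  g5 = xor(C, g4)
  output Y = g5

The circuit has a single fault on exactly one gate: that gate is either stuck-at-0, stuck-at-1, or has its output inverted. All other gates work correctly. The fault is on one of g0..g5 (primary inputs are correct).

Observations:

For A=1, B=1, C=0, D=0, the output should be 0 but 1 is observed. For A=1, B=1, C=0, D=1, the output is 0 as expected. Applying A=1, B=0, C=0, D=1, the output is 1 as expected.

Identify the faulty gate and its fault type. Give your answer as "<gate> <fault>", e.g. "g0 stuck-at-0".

g1 stuck-at-0

Fault-free values for test 1 (A=1, B=1, C=0, D=0): g0=1, g1=1, g2=0, g3=0, g4=0, g5=0, giving Y=0. Observed 1.
Test 1: faults giving observed 1 are {g0 stuck-at-0, g0 inverted output, g1 stuck-at-0, g1 inverted output, g3 stuck-at-1, g3 inverted output, g4 stuck-at-1, g4 inverted output, g5 stuck-at-1, g5 inverted output}.
Test 2 (A=1, B=1, C=0, D=1): fault-free g0=1, g1=1, g2=1, g3=0, g4=0, g5=0 → 0; observed 0. Eliminates g0 stuck-at-0, g0 inverted output, g3 stuck-at-1, g3 inverted output, g4 stuck-at-1, g4 inverted output, g5 stuck-at-1, g5 inverted output.
Test 3 (A=1, B=0, C=0, D=1): fault-free g0=0, g1=0, g2=0, g3=1, g4=1, g5=1 → 1; observed 1. Eliminates g1 inverted output.
Only g1 stuck-at-0 is consistent with every test.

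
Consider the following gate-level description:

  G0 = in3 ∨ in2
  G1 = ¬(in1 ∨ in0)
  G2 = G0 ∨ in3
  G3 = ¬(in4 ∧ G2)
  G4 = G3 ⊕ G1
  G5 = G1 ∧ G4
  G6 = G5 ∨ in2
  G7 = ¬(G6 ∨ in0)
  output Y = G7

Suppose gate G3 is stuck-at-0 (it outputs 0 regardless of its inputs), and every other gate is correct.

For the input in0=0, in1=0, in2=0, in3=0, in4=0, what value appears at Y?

0

Propagate with G3 forced: G0=0, G1=1, G2=0, G3=0 [stuck-at-0], G4=1, G5=1, G6=1, G7=0.
So Y = 0. (Without the fault it would be 1.)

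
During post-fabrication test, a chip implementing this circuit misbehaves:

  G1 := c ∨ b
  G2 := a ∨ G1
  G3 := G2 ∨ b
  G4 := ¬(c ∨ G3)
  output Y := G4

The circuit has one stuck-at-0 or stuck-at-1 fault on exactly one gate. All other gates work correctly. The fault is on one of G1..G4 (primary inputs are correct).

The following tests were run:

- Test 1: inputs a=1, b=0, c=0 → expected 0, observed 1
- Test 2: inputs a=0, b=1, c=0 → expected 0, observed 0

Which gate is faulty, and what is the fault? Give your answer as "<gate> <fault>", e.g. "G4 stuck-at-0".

G2 stuck-at-0

Fault-free values for test 1 (a=1, b=0, c=0): G1=0, G2=1, G3=1, G4=0, giving Y=0. Observed 1.
Test 1: faults giving observed 1 are {G2 stuck-at-0, G3 stuck-at-0, G4 stuck-at-1}.
Test 2 (a=0, b=1, c=0): fault-free G1=1, G2=1, G3=1, G4=0 → 0; observed 0. Eliminates G3 stuck-at-0, G4 stuck-at-1.
Only G2 stuck-at-0 is consistent with every test.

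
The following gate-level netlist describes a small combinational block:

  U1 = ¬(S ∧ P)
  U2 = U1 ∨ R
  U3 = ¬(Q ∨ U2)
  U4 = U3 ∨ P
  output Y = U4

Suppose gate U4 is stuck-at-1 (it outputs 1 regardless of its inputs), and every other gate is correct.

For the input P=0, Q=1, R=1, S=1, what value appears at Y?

Propagate with U4 forced: U1=1, U2=1, U3=0, U4=1 [stuck-at-1].
So Y = 1. (Without the fault it would be 0.)

1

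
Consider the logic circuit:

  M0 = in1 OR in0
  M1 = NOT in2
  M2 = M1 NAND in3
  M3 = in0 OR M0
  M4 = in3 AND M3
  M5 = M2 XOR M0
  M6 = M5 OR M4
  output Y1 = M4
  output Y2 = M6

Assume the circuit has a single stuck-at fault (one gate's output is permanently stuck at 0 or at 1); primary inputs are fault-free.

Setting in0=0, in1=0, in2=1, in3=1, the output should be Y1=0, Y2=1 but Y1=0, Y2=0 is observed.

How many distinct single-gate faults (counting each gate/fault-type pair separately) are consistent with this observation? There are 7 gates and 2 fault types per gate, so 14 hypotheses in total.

4

Fault-free: M0=0, M1=0, M2=1, M3=0, M4=0, M5=1, M6=1 → Y1=0, Y2=1. Observed Y1=0, Y2=0.
  M0 stuck-at-0: output Y1=0, Y2=1 ✗
  M0 stuck-at-1: output Y1=1, Y2=1 ✗
  M1 stuck-at-0: output Y1=0, Y2=1 ✗
  M1 stuck-at-1: output Y1=0, Y2=0 ✓
  M2 stuck-at-0: output Y1=0, Y2=0 ✓
  M2 stuck-at-1: output Y1=0, Y2=1 ✗
  M3 stuck-at-0: output Y1=0, Y2=1 ✗
  M3 stuck-at-1: output Y1=1, Y2=1 ✗
  M4 stuck-at-0: output Y1=0, Y2=1 ✗
  M4 stuck-at-1: output Y1=1, Y2=1 ✗
  M5 stuck-at-0: output Y1=0, Y2=0 ✓
  M5 stuck-at-1: output Y1=0, Y2=1 ✗
  M6 stuck-at-0: output Y1=0, Y2=0 ✓
  M6 stuck-at-1: output Y1=0, Y2=1 ✗
Consistent faults: {M1 stuck-at-1, M2 stuck-at-0, M5 stuck-at-0, M6 stuck-at-0} — 4 in all.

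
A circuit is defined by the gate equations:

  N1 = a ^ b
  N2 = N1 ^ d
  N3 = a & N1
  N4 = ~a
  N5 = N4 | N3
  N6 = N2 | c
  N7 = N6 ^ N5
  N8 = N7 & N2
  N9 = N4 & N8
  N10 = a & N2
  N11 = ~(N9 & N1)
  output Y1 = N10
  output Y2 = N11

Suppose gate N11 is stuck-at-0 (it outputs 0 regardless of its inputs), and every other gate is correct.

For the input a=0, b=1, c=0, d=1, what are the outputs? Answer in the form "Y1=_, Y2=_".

Y1=0, Y2=0

Propagate with N11 forced: N1=1, N2=0, N3=0, N4=1, N5=1, N6=0, N7=1, N8=0, N9=0, N10=0, N11=0 [stuck-at-0].
So the outputs are Y1=0, Y2=0. (Without the fault they would be Y1=0, Y2=1.)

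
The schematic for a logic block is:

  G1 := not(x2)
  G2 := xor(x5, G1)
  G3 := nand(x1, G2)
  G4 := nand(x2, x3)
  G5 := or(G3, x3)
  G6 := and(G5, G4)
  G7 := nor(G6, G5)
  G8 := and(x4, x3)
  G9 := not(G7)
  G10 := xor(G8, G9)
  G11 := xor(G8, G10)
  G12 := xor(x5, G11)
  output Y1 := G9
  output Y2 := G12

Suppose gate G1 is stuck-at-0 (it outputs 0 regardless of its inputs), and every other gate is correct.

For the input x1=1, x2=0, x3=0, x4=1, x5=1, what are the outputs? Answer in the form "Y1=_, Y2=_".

Y1=0, Y2=1

Propagate with G1 forced: G1=0 [stuck-at-0], G2=1, G3=0, G4=1, G5=0, G6=0, G7=1, G8=0, G9=0, G10=0, G11=0, G12=1.
So the outputs are Y1=0, Y2=1. (Without the fault they would be Y1=1, Y2=0.)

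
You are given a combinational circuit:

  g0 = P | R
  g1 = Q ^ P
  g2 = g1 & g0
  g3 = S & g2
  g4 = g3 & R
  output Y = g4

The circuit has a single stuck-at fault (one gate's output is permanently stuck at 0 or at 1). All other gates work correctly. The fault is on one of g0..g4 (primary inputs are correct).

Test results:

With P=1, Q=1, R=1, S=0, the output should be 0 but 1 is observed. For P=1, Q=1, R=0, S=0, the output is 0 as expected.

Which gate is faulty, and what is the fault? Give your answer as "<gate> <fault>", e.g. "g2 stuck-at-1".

g3 stuck-at-1

Fault-free values for test 1 (P=1, Q=1, R=1, S=0): g0=1, g1=0, g2=0, g3=0, g4=0, giving Y=0. Observed 1.
Test 1: faults giving observed 1 are {g3 stuck-at-1, g4 stuck-at-1}.
Test 2 (P=1, Q=1, R=0, S=0): fault-free g0=1, g1=0, g2=0, g3=0, g4=0 → 0; observed 0. Eliminates g4 stuck-at-1.
Only g3 stuck-at-1 is consistent with every test.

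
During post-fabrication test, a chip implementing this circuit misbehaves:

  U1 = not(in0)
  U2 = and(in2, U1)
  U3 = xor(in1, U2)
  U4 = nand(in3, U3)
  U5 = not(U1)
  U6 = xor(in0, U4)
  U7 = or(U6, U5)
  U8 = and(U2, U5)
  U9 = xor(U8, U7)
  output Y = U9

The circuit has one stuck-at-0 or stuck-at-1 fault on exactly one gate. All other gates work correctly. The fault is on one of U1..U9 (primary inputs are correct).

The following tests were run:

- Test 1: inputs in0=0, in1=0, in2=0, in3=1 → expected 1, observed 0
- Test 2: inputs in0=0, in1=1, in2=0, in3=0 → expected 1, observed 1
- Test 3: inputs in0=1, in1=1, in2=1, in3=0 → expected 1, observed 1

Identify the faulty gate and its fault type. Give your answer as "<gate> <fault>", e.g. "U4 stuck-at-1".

U3 stuck-at-1

Fault-free values for test 1 (in0=0, in1=0, in2=0, in3=1): U1=1, U2=0, U3=0, U4=1, U5=0, U6=1, U7=1, U8=0, U9=1, giving Y=1. Observed 0.
Test 1: faults giving observed 0 are {U2 stuck-at-1, U3 stuck-at-1, U4 stuck-at-0, U6 stuck-at-0, U7 stuck-at-0, U8 stuck-at-1, U9 stuck-at-0}.
Test 2 (in0=0, in1=1, in2=0, in3=0): fault-free U1=1, U2=0, U3=1, U4=1, U5=0, U6=1, U7=1, U8=0, U9=1 → 1; observed 1. Eliminates U4 stuck-at-0, U6 stuck-at-0, U7 stuck-at-0, U8 stuck-at-1, U9 stuck-at-0.
Test 3 (in0=1, in1=1, in2=1, in3=0): fault-free U1=0, U2=0, U3=1, U4=1, U5=1, U6=0, U7=1, U8=0, U9=1 → 1; observed 1. Eliminates U2 stuck-at-1.
Only U3 stuck-at-1 is consistent with every test.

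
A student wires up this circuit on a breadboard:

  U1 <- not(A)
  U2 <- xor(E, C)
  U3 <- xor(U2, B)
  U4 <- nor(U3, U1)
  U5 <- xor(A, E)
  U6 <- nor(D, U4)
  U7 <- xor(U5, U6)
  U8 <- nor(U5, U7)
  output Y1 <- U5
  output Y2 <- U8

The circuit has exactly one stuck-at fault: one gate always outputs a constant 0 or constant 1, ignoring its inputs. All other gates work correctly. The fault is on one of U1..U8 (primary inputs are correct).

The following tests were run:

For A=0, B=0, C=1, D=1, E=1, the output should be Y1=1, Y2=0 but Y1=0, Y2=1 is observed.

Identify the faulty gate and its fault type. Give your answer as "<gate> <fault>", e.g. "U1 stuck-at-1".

Fault-free values for test 1 (A=0, B=0, C=1, D=1, E=1): U1=1, U2=0, U3=0, U4=0, U5=1, U6=0, U7=1, U8=0, giving Y1=1, Y2=0. Observed Y1=0, Y2=1.
Test 1: faults giving observed Y1=0, Y2=1 are {U5 stuck-at-0}.
Only U5 stuck-at-0 is consistent with every test.

U5 stuck-at-0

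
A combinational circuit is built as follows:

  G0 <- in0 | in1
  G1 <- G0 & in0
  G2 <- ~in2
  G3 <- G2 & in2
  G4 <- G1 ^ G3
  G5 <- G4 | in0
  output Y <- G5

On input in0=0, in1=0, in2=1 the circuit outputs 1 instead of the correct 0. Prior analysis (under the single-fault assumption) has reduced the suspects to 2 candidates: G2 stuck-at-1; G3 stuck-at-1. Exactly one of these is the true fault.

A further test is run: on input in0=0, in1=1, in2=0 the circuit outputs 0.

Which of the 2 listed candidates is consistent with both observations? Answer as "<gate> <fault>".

Evaluate each candidate on input in0=0, in1=1, in2=0:
  G2 stuck-at-1: G0=1, G1=0, G2=1 [stuck-at-1], G3=0, G4=0, G5=0 → 0 — matches
  G3 stuck-at-1: G0=1, G1=0, G2=1, G3=1 [stuck-at-1], G4=1, G5=1 → 1 — eliminated
Only G2 stuck-at-1 reproduces the observed 0.

G2 stuck-at-1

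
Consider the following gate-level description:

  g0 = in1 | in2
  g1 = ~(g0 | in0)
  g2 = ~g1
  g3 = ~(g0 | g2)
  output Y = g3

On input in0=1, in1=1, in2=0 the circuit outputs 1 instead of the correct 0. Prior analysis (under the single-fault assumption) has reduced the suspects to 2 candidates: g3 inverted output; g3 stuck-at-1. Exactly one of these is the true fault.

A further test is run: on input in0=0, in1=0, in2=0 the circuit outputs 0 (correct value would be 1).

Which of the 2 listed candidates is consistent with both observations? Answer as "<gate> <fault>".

g3 inverted output

Evaluate each candidate on input in0=0, in1=0, in2=0:
  g3 inverted output: g0=0, g1=1, g2=0, g3=0 [inverted output] → 0 — matches
  g3 stuck-at-1: g0=0, g1=1, g2=0, g3=1 [stuck-at-1] → 1 — eliminated
Only g3 inverted output reproduces the observed 0.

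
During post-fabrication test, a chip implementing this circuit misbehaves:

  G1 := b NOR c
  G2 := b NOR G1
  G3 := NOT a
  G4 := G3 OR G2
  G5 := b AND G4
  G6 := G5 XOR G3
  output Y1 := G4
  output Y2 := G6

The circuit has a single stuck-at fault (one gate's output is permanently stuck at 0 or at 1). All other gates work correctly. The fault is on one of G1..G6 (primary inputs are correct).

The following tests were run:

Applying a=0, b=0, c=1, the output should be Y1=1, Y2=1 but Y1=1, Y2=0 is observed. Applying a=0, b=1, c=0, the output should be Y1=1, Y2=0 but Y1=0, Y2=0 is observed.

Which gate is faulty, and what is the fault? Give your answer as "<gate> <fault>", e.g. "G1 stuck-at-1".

G3 stuck-at-0

Fault-free values for test 1 (a=0, b=0, c=1): G1=0, G2=1, G3=1, G4=1, G5=0, G6=1, giving Y1=1, Y2=1. Observed Y1=1, Y2=0.
Test 1: faults giving observed Y1=1, Y2=0 are {G3 stuck-at-0, G5 stuck-at-1, G6 stuck-at-0}.
Test 2 (a=0, b=1, c=0): fault-free G1=0, G2=0, G3=1, G4=1, G5=1, G6=0 → Y1=1, Y2=0; observed Y1=0, Y2=0. Eliminates G5 stuck-at-1, G6 stuck-at-0.
Only G3 stuck-at-0 is consistent with every test.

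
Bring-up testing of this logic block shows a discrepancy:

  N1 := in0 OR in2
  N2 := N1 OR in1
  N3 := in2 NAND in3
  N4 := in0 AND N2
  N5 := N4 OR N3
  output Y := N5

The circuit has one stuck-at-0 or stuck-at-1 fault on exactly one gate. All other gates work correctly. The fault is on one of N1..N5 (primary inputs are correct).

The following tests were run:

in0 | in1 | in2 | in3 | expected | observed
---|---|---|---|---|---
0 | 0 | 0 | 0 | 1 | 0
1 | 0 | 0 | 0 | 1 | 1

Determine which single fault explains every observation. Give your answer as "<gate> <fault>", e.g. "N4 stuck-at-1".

Fault-free values for test 1 (in0=0, in1=0, in2=0, in3=0): N1=0, N2=0, N3=1, N4=0, N5=1, giving Y=1. Observed 0.
Test 1: faults giving observed 0 are {N3 stuck-at-0, N5 stuck-at-0}.
Test 2 (in0=1, in1=0, in2=0, in3=0): fault-free N1=1, N2=1, N3=1, N4=1, N5=1 → 1; observed 1. Eliminates N5 stuck-at-0.
Only N3 stuck-at-0 is consistent with every test.

N3 stuck-at-0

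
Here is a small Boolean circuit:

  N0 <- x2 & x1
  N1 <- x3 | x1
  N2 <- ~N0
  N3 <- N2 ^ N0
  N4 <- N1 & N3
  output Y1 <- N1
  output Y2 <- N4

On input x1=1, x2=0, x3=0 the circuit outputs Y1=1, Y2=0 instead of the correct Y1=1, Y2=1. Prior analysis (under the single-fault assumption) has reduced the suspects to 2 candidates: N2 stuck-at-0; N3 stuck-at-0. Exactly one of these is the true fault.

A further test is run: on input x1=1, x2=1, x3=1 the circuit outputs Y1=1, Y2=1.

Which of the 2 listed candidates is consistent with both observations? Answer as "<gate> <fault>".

N2 stuck-at-0

Evaluate each candidate on input x1=1, x2=1, x3=1:
  N2 stuck-at-0: N0=1, N1=1, N2=0 [stuck-at-0], N3=1, N4=1 → Y1=1, Y2=1 — matches
  N3 stuck-at-0: N0=1, N1=1, N2=0, N3=0 [stuck-at-0], N4=0 → Y1=1, Y2=0 — eliminated
Only N2 stuck-at-0 reproduces the observed Y1=1, Y2=1.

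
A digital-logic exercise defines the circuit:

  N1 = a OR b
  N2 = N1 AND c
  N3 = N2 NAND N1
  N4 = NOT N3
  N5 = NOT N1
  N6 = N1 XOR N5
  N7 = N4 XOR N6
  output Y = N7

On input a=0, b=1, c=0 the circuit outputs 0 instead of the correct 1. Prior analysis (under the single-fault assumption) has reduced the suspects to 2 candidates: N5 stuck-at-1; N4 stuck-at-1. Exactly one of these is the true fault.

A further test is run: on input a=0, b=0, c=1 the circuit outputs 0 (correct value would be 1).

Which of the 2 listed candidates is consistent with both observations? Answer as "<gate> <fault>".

N4 stuck-at-1

Evaluate each candidate on input a=0, b=0, c=1:
  N5 stuck-at-1: N1=0, N2=0, N3=1, N4=0, N5=1 [stuck-at-1], N6=1, N7=1 → 1 — eliminated
  N4 stuck-at-1: N1=0, N2=0, N3=1, N4=1 [stuck-at-1], N5=1, N6=1, N7=0 → 0 — matches
Only N4 stuck-at-1 reproduces the observed 0.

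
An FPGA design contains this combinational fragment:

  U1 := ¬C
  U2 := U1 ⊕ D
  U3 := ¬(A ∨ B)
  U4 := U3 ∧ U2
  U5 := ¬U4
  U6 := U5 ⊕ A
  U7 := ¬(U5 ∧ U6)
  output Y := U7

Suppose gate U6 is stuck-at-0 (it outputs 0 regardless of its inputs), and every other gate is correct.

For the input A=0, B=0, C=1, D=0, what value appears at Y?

Propagate with U6 forced: U1=0, U2=0, U3=1, U4=0, U5=1, U6=0 [stuck-at-0], U7=1.
So Y = 1. (Without the fault it would be 0.)

1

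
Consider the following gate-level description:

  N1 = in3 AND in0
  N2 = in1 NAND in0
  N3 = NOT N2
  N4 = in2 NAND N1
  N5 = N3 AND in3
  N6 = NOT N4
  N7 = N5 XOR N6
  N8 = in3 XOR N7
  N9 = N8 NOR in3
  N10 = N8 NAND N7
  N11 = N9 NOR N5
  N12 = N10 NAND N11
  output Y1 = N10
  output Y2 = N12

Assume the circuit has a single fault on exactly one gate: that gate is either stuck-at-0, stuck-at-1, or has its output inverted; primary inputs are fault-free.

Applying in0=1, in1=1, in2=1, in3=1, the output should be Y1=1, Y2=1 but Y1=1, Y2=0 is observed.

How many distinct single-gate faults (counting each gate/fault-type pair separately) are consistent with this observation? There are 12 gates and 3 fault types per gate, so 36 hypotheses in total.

10

Fault-free: N1=1, N2=0, N3=1, N4=0, N5=1, N6=1, N7=0, N8=1, N9=0, N10=1, N11=0, N12=1 → Y1=1, Y2=1. Observed Y1=1, Y2=0.
  N1: none of the 3 fault types match ✗
  N2: stuck-at-1, inverted output ✓; others ✗
  N3: stuck-at-0, inverted output ✓; others ✗
  N4: none of the 3 fault types match ✗
  N5: stuck-at-0, inverted output ✓; others ✗
  N6: none of the 3 fault types match ✗
  N7: none of the 3 fault types match ✗
  N8: none of the 3 fault types match ✗
  N9: none of the 3 fault types match ✗
  N10: none of the 3 fault types match ✗
  N11: stuck-at-1, inverted output ✓; others ✗
  N12: stuck-at-0, inverted output ✓; others ✗
Consistent faults: {N2 stuck-at-1, N2 inverted output, N3 stuck-at-0, N3 inverted output, N5 stuck-at-0, N5 inverted output, N11 stuck-at-1, N11 inverted output, N12 stuck-at-0, N12 inverted output} — 10 in all.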